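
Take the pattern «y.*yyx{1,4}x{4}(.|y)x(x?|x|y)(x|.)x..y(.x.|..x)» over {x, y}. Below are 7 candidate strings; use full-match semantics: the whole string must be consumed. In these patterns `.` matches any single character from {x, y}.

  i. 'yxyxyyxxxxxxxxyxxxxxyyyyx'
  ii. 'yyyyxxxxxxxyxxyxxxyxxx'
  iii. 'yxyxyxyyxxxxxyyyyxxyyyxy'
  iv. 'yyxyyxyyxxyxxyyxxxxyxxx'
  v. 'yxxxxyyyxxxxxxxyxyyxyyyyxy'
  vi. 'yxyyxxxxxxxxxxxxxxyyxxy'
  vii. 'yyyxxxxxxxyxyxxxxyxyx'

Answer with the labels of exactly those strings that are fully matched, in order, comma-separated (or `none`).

i, ii, v, vi, vii

i → match
ii → match
iii → no match
iv → no match
v → match
vi → match
vii → match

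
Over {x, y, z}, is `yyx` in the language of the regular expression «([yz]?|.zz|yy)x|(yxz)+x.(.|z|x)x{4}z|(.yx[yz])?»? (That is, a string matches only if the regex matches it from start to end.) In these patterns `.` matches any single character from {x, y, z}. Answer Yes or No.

Yes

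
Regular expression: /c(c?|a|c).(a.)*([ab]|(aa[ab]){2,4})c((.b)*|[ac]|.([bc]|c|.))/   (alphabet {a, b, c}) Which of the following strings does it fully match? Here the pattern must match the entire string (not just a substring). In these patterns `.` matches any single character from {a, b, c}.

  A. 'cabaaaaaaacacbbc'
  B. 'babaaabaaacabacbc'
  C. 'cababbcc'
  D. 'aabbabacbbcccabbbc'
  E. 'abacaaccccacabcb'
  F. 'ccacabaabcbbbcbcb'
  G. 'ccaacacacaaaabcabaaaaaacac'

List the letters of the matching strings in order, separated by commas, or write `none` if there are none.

A → no match
B → no match — must start with 'c'
C. 'cababbcc' → match
D → no match — must start with 'c'
E → no match — must start with 'c'
F → no match
G → no match

C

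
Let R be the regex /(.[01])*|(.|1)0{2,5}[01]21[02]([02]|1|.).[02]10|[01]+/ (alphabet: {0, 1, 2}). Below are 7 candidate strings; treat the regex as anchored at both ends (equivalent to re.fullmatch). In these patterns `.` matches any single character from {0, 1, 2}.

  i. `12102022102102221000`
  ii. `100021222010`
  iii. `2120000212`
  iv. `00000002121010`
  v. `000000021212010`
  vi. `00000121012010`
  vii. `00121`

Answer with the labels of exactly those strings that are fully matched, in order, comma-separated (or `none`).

ii, v, vi

i → no match
ii. `100021222010` → match
iii. `2120000212` → no match
iv → no match
v → match
vi → match
vii. `00121` → no match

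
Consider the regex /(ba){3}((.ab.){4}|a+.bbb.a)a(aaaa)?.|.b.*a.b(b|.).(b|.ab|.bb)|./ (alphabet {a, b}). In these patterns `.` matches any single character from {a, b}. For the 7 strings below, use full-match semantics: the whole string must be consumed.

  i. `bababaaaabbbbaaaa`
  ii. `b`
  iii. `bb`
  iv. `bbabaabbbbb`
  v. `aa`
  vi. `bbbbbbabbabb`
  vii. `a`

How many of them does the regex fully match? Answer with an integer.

5

i → match
ii → match
iii → no match
iv → match
v → no match
vi → match
vii → match
Total matched: 5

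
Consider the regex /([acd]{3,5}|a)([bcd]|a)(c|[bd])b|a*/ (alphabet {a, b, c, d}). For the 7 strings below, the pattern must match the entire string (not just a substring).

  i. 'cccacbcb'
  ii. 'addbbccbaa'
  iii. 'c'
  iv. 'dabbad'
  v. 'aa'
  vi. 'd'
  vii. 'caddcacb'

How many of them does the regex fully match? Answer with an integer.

i → match
ii → no match
iii → no match
iv → no match
v → match
vi → no match
vii → match
Total matched: 3

3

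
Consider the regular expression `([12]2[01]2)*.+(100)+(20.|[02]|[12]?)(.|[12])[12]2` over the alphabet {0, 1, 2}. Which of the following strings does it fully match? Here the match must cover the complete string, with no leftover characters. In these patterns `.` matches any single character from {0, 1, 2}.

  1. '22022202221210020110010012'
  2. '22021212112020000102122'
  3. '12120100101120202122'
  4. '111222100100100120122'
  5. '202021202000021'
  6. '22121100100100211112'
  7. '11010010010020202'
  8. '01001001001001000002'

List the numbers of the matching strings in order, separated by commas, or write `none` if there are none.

none

1 → no match
2 → no match
3 → no match
4 → no match
5 → no match — must end with '2'
6 → no match
7 → no match
8 → no match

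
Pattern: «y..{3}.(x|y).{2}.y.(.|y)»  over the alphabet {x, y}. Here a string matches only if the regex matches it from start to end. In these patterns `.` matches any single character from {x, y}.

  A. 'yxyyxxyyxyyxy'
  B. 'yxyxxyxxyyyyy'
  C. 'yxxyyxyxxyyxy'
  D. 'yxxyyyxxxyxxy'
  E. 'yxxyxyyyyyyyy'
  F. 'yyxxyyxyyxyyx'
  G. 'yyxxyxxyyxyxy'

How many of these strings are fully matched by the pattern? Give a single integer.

A → match
B → match
C → match
D → no match
E → match
F → match
G → match
Total matched: 6

6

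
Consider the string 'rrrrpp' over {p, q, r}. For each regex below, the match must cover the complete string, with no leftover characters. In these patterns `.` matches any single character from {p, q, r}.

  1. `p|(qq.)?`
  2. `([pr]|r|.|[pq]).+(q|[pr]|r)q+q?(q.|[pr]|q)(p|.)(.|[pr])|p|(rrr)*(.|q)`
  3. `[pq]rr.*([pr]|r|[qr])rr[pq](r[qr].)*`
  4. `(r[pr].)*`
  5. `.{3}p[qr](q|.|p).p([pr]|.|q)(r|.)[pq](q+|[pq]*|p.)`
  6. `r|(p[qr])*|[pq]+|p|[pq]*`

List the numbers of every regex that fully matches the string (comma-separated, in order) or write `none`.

4

1 → no match
2 → no match
3 → no match
4 → match
5 → no match
6 → no match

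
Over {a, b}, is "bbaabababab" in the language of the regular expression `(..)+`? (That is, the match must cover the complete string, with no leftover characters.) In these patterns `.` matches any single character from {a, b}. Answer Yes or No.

No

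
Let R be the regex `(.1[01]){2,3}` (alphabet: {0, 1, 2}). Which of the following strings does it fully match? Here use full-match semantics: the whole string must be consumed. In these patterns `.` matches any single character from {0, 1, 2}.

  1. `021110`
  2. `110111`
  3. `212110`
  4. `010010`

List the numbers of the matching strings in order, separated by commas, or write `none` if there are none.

2, 4

1. `021110` → no match
2. `110111` → match
3. `212110` → no match
4. `010010` → match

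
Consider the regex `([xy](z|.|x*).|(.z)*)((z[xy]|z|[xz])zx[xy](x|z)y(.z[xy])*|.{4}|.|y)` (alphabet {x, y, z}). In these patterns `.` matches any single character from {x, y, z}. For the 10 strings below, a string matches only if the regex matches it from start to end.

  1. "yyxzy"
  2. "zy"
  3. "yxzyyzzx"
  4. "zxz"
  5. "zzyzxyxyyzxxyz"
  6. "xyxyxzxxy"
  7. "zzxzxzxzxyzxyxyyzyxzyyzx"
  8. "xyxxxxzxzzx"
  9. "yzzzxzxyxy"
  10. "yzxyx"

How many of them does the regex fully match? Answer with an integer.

1 → no match
2 → no match
3 → no match
4 → no match
5 → no match
6 → no match
7 → no match
8 → no match
9 → match
10 → no match
Total matched: 1

1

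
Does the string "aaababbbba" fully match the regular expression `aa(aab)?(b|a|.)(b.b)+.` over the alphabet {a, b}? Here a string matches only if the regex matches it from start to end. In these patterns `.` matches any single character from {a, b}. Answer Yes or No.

Yes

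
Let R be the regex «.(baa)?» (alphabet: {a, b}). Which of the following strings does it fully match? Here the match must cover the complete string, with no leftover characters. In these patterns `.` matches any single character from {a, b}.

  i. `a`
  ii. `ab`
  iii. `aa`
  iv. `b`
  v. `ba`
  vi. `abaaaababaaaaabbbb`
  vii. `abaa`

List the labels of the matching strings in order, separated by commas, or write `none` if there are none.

i, iv, vii

i → match
ii → no match
iii → no match
iv → match
v → no match
vi → no match
vii → match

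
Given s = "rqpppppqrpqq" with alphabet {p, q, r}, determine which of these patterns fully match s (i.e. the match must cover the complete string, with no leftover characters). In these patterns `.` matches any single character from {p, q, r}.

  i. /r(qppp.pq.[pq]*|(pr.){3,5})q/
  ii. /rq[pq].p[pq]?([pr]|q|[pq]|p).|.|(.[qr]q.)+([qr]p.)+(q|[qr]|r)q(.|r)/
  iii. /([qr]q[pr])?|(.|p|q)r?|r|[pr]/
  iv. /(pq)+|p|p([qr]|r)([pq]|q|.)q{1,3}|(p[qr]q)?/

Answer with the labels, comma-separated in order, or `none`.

i → match
ii → no match
iii → no match
iv → no match

i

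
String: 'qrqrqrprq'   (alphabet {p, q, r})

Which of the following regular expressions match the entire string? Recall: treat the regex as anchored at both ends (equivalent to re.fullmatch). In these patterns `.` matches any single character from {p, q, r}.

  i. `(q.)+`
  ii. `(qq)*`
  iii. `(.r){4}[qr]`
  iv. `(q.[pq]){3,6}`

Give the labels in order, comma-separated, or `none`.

iii

i → no match
ii → no match
iii → match
iv → no match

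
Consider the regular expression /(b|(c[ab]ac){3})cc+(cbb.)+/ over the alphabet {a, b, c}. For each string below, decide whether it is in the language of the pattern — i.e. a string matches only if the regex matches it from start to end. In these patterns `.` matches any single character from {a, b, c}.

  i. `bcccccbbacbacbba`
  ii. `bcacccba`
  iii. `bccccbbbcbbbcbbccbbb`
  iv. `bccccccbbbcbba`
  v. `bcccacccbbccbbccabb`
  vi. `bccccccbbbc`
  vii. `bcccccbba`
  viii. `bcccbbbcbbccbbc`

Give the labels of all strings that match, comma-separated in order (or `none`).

i → no match
ii → no match
iii → match
iv → match
v → no match
vi → no match
vii → match
viii → match

iii, iv, vii, viii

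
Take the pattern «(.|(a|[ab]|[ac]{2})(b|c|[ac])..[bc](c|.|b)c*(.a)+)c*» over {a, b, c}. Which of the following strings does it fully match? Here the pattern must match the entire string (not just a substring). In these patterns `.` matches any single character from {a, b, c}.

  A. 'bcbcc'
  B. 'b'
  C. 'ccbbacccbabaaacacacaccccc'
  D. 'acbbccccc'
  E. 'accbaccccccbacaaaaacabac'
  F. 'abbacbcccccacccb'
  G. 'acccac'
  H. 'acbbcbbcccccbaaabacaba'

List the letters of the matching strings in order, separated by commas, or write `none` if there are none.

B, C, E, H

A. 'bcbcc' → no match
B. 'b' → match
C → match
D. 'acbbccccc' → no match
E → match
F → no match
G. 'acccac' → no match
H → match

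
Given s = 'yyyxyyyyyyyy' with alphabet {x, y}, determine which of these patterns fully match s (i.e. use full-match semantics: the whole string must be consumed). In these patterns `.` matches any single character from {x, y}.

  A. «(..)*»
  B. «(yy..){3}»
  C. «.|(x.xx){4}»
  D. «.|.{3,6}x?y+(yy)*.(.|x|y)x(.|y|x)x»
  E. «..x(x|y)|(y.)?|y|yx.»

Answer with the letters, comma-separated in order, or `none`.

A, B

A → match
B → match
C → no match
D → no match
E → no match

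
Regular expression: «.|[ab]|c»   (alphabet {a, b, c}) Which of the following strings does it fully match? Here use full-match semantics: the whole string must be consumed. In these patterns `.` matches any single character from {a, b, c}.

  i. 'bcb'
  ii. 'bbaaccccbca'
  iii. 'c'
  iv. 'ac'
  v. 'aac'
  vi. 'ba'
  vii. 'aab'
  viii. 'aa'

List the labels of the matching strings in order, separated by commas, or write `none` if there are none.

i → no match
ii → no match
iii → match
iv → no match
v → no match
vi → no match
vii → no match
viii → no match

iii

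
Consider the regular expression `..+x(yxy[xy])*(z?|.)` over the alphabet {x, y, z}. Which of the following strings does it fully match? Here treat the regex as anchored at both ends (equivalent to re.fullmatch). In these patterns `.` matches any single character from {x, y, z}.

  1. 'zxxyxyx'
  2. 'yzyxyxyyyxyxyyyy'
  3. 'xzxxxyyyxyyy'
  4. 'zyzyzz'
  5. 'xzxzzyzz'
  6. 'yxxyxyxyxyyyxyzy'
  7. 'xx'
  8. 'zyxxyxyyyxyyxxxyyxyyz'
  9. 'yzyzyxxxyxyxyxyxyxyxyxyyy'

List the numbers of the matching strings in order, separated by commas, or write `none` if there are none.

1 → match
2 → no match
3 → no match
4 → no match
5 → no match
6 → no match
7 → no match
8 → no match
9 → match

1, 9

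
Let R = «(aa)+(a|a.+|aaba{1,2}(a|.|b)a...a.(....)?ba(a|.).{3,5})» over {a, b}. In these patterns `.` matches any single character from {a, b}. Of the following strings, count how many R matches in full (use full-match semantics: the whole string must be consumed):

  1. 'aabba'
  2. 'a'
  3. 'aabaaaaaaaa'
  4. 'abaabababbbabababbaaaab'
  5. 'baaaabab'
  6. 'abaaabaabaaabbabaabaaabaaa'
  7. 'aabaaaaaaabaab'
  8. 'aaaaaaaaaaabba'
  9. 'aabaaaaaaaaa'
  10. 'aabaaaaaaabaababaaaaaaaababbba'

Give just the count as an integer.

1

1. 'aabba' → no match
2. 'a' → no match — must start with 'aa'
3. 'aabaaaaaaaa' → no match
4 → no match — must start with 'aa'
5. 'baaaabab' → no match — must start with 'aa'
6 → no match — must start with 'aa'
7 → no match
8 → match
9. 'aabaaaaaaaaa' → no match
10 → no match
Total matched: 1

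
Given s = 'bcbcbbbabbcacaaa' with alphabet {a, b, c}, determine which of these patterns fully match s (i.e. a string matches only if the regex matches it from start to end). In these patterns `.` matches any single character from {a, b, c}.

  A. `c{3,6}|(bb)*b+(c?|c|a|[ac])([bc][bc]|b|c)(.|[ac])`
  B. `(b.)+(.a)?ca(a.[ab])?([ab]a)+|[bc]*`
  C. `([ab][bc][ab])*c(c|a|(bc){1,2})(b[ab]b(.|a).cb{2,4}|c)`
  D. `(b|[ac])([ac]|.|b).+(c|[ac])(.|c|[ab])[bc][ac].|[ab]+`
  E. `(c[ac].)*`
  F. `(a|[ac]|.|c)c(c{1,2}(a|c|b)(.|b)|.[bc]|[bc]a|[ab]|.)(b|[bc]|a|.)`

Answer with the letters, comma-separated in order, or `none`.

A → no match
B → match
C → no match
D → no match
E → no match
F → no match

B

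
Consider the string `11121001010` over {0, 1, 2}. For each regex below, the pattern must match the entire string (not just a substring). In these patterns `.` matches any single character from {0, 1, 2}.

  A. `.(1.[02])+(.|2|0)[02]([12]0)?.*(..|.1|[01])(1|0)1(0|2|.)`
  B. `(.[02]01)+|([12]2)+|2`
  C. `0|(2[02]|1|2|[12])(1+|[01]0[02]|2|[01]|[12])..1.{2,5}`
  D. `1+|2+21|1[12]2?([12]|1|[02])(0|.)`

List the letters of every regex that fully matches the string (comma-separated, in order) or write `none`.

A

A → match
B → no match
C → no match
D → no match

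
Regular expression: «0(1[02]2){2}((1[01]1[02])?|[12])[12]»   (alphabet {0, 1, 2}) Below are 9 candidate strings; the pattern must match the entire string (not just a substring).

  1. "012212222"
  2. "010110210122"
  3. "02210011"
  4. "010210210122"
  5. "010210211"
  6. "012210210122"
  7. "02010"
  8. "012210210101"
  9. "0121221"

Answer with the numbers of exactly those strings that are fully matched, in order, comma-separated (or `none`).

1 → match
2 → no match
3 → no match — must start with "01"
4 → match
5 → match
6 → match
7 → no match — must start with "01"
8 → match
9 → no match

1, 4, 5, 6, 8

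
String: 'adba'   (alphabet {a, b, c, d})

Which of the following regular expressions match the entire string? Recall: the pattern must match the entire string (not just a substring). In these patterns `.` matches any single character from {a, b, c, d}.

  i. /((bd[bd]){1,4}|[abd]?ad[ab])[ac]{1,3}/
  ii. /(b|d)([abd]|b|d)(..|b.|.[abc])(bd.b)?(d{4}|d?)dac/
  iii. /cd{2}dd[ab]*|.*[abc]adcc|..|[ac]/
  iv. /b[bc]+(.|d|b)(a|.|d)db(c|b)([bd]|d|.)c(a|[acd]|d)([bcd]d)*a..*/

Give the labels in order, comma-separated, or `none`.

i → match
ii → no match — must end with 'dac'
iii → no match
iv → no match — must start with 'b'

i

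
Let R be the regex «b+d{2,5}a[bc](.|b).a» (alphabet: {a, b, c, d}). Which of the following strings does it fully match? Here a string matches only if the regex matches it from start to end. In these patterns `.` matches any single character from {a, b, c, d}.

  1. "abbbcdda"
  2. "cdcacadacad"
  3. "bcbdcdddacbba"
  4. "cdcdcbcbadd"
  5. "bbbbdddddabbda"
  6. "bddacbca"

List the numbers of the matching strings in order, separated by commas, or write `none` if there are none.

1 → no match — must start with "b"
2 → no match — must start with "b"
3 → no match
4 → no match — must start with "b"
5 → match
6 → match

5, 6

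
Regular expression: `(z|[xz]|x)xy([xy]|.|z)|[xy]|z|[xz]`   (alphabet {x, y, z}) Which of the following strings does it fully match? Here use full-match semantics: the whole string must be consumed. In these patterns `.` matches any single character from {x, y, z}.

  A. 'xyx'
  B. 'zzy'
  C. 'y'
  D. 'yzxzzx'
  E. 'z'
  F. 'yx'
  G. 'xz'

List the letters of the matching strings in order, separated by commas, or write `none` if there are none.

A. 'xyx' → no match
B. 'zzy' → no match
C. 'y' → match
D. 'yzxzzx' → no match
E. 'z' → match
F. 'yx' → no match
G. 'xz' → no match

C, E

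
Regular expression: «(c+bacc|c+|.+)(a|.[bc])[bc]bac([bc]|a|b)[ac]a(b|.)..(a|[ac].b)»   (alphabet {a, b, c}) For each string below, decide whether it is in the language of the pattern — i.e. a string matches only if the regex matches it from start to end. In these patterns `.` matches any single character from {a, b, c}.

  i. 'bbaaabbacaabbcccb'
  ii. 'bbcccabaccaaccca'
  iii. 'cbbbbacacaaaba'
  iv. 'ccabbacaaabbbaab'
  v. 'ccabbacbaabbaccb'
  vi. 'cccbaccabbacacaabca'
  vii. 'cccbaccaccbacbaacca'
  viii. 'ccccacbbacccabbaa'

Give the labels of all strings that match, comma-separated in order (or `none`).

iii, iv, v, vi, viii

i → no match
ii → no match
iii → match
iv → match
v → match
vi → match
vii → no match
viii → match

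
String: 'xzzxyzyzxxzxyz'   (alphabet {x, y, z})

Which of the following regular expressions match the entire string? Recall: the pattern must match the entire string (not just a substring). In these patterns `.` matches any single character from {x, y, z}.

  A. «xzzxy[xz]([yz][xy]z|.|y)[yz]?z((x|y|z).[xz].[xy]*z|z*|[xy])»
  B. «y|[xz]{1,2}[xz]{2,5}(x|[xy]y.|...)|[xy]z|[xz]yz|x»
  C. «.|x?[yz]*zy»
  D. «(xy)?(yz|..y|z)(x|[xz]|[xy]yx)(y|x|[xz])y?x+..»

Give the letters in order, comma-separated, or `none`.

A

A → match
B → no match
C → no match
D → no match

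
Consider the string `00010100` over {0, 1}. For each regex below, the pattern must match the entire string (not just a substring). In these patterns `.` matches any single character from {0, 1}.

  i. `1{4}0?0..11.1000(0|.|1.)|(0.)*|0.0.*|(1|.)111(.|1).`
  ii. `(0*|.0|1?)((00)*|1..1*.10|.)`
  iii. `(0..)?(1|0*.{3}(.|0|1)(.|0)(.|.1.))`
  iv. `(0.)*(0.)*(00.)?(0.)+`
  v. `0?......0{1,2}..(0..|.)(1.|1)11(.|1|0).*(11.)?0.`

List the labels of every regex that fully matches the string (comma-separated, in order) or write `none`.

i → match
ii → no match
iii → match
iv → match
v → no match

i, iii, iv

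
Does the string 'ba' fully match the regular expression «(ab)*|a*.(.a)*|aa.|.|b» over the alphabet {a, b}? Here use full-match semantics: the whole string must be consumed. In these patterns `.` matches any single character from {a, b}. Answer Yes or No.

No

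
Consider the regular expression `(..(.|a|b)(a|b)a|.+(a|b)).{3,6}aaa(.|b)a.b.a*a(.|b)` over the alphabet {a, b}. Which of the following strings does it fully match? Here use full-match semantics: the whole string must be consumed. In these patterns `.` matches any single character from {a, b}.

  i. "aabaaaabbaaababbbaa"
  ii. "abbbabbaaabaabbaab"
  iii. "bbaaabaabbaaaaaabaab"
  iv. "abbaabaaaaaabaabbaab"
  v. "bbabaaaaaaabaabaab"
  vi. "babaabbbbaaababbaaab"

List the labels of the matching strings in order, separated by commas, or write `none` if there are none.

i → match
ii → match
iii → match
iv → match
v → match
vi → match

i, ii, iii, iv, v, vi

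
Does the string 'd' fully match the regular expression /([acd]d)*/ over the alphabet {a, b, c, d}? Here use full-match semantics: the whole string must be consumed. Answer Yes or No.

No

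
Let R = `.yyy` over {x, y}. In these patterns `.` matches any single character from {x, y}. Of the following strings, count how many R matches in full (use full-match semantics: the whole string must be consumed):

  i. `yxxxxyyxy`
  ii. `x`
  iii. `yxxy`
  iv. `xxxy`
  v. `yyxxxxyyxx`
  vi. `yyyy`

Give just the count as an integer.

1

i → no match — must end with `yyy`
ii → no match — must end with `yyy`
iii → no match — must end with `yyy`
iv → no match — must end with `yyy`
v → no match — must end with `yyy`
vi → match
Total matched: 1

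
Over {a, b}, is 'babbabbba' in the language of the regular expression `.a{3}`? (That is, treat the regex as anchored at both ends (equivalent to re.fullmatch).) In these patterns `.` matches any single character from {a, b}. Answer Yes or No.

No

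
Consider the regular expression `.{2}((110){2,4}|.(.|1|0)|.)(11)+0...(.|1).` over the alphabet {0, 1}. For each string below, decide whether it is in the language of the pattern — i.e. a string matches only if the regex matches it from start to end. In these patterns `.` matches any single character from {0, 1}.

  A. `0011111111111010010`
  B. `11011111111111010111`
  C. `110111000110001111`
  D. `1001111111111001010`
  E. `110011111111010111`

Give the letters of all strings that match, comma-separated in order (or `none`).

A → match
B → match
C → no match
D → match
E → match

A, B, D, E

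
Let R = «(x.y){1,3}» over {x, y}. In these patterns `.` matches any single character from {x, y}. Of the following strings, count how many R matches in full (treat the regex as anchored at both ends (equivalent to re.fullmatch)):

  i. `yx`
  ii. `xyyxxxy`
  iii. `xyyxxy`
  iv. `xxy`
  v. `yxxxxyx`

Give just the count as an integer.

2

i → no match — must start with `x`
ii → no match
iii → match
iv → match
v → no match — must start with `x`
Total matched: 2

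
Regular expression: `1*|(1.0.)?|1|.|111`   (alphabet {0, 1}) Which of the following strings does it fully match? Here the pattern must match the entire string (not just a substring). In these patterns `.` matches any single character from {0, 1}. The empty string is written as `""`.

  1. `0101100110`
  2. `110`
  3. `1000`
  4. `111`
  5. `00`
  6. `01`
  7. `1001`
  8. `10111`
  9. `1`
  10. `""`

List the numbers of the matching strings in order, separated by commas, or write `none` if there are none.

1 → no match
2 → no match
3 → match
4 → match
5 → no match
6 → no match
7 → match
8 → no match
9 → match
10 → match

3, 4, 7, 9, 10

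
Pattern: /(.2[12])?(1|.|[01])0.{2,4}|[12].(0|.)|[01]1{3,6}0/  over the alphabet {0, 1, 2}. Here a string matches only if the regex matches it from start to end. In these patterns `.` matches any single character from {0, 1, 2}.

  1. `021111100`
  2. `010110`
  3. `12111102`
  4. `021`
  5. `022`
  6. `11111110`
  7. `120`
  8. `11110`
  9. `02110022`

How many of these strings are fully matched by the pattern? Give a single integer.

4

1. `021111100` → no match
2. `010110` → no match
3. `12111102` → no match
4. `021` → no match
5. `022` → no match
6. `11111110` → match
7. `120` → match
8. `11110` → match
9. `02110022` → match
Total matched: 4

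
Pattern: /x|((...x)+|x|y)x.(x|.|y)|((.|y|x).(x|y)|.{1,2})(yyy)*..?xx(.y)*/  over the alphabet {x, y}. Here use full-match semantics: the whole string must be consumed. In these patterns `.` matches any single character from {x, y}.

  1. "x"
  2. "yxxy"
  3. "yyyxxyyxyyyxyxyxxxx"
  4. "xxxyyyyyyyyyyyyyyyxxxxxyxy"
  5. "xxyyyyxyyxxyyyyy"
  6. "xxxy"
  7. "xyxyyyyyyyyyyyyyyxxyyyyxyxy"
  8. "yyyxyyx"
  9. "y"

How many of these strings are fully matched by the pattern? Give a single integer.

6

1 → match
2 → match
3 → match
4 → match
5 → no match
6 → match
7 → match
8 → no match
9 → no match
Total matched: 6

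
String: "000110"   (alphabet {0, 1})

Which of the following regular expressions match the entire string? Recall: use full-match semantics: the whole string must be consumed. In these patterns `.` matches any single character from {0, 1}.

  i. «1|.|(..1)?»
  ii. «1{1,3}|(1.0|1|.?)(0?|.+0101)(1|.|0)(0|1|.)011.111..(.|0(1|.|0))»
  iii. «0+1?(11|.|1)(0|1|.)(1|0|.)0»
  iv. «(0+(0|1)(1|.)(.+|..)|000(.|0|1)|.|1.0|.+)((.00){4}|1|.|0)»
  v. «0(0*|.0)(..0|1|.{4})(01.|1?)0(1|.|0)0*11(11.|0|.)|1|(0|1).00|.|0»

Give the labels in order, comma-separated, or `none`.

i → no match
ii → no match
iii → match
iv → match
v → no match

iii, iv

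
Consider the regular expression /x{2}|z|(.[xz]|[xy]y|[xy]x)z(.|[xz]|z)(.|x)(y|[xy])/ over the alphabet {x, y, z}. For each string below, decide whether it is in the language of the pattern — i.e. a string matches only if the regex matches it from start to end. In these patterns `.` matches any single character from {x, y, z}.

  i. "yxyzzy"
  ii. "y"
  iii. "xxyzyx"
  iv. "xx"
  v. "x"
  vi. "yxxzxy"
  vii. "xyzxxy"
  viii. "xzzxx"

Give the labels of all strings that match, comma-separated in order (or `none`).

iv, vii

i → no match
ii → no match
iii → no match
iv → match
v → no match
vi → no match
vii → match
viii → no match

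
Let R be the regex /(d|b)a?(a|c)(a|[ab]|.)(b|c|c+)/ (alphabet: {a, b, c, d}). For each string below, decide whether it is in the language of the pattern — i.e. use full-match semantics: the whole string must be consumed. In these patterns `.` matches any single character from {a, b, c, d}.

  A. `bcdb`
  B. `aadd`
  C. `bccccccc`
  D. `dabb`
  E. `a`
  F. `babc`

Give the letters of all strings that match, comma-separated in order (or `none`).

A → match
B → no match
C → match
D → match
E → no match
F → match

A, C, D, F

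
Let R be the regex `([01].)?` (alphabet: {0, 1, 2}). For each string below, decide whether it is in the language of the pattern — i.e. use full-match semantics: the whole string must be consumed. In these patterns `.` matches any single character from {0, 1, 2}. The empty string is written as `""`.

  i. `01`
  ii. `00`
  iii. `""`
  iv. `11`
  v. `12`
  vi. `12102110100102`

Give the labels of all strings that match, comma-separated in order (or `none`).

i, ii, iii, iv, v

i → match
ii → match
iii → match
iv → match
v → match
vi → no match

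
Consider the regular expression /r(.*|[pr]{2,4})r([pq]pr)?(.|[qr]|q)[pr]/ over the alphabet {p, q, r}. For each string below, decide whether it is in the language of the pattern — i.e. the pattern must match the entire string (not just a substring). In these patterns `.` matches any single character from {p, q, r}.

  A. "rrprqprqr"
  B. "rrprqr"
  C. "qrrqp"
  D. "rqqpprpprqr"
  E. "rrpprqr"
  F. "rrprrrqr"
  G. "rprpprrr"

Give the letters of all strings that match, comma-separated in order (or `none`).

A. "rrprqprqr" → match
B. "rrprqr" → match
C. "qrrqp" → no match — must start with "r"
D. "rqqpprpprqr" → match
E. "rrpprqr" → match
F. "rrprrrqr" → match
G. "rprpprrr" → match

A, B, D, E, F, G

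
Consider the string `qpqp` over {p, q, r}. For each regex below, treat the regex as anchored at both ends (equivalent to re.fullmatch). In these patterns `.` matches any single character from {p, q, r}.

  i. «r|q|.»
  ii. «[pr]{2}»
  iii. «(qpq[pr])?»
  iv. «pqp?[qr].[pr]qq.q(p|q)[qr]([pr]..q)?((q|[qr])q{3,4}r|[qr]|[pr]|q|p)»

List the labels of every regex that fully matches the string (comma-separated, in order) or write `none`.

i → no match
ii → no match
iii → match
iv → no match — must start with `pq`

iii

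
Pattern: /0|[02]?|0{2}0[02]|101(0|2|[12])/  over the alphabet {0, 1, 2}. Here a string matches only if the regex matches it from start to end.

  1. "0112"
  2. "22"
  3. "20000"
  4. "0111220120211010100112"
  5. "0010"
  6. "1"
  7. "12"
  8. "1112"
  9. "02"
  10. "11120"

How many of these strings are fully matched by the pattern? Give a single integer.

1 → no match
2 → no match
3 → no match
4 → no match
5 → no match
6 → no match
7 → no match
8 → no match
9 → no match
10 → no match
Total matched: 0

0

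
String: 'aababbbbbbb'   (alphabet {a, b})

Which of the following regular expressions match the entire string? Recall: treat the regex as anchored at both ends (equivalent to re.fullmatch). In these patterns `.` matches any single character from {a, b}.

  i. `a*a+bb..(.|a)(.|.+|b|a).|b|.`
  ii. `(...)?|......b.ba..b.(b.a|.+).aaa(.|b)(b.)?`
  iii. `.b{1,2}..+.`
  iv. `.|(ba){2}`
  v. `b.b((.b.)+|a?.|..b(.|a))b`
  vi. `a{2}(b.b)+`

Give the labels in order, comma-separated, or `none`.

vi

i → no match
ii → no match
iii → no match
iv → no match
v → no match — must start with 'b'
vi → match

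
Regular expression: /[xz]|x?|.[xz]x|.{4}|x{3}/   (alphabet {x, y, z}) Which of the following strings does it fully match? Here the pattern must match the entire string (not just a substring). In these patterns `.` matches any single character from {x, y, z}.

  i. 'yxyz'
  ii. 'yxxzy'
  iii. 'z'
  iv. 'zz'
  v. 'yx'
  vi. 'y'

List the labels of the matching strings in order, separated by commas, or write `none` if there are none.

i, iii

i → match
ii → no match
iii → match
iv → no match
v → no match
vi → no match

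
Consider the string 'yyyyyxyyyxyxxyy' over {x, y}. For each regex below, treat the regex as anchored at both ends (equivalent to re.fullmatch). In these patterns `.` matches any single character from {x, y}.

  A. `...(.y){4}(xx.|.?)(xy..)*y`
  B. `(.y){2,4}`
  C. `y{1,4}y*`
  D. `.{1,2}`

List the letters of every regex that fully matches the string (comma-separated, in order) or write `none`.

A → match
B → no match
C → no match
D → no match

A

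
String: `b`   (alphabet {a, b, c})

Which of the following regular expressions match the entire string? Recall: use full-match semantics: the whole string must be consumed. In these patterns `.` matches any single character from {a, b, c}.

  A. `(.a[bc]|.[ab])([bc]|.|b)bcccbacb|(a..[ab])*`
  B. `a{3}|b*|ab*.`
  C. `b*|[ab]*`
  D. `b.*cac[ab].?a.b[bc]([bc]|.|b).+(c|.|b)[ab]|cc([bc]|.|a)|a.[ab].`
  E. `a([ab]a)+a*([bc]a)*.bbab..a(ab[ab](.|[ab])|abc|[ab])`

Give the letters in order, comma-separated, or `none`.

A → no match
B → match
C → match
D → no match
E → no match — must start with `a`

B, C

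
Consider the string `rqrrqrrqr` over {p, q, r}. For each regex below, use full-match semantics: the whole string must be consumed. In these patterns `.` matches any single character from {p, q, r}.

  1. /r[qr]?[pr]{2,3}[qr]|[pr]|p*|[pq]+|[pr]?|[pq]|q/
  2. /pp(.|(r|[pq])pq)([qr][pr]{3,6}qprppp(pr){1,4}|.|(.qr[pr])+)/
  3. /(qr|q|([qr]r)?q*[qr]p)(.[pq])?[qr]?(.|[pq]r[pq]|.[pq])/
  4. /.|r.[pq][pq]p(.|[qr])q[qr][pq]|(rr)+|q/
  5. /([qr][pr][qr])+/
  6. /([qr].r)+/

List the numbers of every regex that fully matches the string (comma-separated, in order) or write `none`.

1 → no match
2 → no match — must start with `pp`
3 → no match
4 → no match
5 → no match
6 → match

6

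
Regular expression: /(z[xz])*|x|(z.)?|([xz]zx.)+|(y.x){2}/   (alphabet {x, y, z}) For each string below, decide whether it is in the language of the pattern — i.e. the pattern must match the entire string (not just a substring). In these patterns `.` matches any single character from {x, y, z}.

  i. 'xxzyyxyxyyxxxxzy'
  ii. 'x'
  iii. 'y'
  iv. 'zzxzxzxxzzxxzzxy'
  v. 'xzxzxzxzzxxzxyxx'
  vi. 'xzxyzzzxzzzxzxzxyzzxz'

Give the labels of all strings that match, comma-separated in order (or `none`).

i → no match
ii → match
iii → no match
iv → match
v → no match
vi → no match

ii, iv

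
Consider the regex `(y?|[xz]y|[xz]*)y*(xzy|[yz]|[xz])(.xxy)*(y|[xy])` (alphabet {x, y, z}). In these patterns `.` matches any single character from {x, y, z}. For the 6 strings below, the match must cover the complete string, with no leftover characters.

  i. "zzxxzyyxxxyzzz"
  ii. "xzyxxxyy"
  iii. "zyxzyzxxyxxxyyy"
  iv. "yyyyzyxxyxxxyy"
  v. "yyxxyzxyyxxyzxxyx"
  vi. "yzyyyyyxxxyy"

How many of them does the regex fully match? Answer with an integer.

i → no match
ii. "xzyxxxyy" → match
iii → no match
iv → match
v → no match
vi. "yzyyyyyxxxyy" → no match
Total matched: 2

2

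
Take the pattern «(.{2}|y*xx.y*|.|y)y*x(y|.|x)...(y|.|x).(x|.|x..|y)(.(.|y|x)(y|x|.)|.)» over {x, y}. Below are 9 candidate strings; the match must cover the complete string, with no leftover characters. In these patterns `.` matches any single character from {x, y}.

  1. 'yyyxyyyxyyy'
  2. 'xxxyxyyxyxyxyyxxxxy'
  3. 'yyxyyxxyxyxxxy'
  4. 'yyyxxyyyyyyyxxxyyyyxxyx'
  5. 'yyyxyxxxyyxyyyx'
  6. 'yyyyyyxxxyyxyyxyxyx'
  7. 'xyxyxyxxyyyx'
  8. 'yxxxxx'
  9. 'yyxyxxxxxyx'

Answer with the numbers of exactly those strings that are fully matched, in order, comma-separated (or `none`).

1 → no match
2 → no match
3 → no match
4 → match
5 → no match
6 → no match
7 → no match
8 → no match
9 → match

4, 9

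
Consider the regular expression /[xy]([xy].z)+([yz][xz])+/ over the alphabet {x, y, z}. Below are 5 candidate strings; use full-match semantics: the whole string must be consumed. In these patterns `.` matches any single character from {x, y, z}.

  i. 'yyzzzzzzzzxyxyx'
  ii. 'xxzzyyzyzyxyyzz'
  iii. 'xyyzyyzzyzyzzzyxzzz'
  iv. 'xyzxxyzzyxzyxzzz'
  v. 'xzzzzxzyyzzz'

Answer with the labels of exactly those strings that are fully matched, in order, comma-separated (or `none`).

i → no match
ii → no match
iii → no match
iv → no match
v. 'xzzzzxzyyzzz' → no match

none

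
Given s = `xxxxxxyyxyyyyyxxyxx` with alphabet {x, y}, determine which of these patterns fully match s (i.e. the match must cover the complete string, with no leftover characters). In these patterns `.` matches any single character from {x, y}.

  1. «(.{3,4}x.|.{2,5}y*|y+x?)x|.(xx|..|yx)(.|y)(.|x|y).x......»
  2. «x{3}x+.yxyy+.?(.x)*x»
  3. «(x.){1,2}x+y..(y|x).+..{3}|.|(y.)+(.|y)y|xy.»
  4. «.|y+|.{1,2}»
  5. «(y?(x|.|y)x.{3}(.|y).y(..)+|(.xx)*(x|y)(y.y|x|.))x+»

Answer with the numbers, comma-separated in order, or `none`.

2, 3, 5

1 → no match
2 → match
3 → match
4 → no match
5 → match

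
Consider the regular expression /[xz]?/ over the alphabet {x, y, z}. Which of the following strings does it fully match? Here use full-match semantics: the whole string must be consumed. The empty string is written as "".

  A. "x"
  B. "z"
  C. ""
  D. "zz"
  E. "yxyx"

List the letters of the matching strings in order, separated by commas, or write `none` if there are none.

A, B, C

A. "x" → match
B. "z" → match
C. "" → match
D. "zz" → no match
E. "yxyx" → no match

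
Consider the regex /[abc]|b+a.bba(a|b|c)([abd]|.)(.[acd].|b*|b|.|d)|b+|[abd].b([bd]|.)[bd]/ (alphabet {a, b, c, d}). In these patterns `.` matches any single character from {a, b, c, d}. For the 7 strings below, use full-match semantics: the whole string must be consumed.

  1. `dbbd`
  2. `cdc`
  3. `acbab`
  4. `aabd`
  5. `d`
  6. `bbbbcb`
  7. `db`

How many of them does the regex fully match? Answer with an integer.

1

1 → no match
2 → no match
3 → match
4 → no match
5 → no match
6 → no match
7 → no match
Total matched: 1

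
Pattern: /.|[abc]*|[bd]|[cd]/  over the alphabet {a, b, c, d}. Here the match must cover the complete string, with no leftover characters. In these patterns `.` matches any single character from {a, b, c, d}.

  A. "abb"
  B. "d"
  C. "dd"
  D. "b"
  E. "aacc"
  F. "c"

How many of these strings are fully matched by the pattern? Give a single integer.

A. "abb" → match
B. "d" → match
C. "dd" → no match
D. "b" → match
E. "aacc" → match
F. "c" → match
Total matched: 5

5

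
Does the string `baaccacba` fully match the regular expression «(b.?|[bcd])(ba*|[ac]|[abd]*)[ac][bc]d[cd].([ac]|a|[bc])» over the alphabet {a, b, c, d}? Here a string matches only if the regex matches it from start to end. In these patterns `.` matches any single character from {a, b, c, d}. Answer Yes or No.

No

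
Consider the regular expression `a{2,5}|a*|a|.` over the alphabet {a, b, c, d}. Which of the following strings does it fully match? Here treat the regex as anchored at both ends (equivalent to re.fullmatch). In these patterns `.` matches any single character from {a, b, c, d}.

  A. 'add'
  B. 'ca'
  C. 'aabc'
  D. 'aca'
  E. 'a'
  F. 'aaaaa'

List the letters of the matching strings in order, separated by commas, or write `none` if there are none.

A → no match
B → no match
C → no match
D → no match
E → match
F → match

E, F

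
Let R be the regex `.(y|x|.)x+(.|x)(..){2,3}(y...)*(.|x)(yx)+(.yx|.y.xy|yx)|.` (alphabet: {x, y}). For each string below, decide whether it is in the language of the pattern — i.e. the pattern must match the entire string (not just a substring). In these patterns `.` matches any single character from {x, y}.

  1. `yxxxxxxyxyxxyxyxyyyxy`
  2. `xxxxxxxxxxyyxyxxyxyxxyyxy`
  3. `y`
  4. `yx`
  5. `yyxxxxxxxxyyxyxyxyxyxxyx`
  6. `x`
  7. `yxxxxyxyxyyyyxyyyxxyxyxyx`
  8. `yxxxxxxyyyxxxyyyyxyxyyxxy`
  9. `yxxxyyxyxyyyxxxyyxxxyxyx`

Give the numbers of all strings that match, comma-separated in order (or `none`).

1 → match
2 → match
3 → match
4 → no match
5 → match
6 → match
7 → match
8 → match
9 → match

1, 2, 3, 5, 6, 7, 8, 9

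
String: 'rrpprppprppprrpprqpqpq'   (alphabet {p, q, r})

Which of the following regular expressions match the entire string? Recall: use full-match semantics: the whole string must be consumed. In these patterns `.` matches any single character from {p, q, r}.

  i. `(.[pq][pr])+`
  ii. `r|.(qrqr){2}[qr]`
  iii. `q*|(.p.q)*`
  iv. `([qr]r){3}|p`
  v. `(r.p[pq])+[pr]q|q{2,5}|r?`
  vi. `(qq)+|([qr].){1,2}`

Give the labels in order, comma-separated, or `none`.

v

i → no match
ii → no match
iii → no match
iv → no match
v → match
vi → no match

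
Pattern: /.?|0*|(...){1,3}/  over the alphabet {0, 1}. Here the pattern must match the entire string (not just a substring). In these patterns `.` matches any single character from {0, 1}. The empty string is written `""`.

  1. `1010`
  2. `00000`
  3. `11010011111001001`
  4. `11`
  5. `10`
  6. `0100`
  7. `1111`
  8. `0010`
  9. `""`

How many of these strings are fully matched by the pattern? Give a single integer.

1 → no match
2 → match
3 → no match
4 → no match
5 → no match
6 → no match
7 → no match
8 → no match
9 → match
Total matched: 2

2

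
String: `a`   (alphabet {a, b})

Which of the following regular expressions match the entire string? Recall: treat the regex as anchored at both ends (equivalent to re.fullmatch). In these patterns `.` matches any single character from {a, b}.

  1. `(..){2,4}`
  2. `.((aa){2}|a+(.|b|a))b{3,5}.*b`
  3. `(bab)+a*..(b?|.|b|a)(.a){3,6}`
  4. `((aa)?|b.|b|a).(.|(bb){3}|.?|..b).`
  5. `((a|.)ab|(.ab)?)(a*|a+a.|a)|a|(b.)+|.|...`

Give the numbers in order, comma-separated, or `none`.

5

1 → no match
2 → no match — must end with `b`
3 → no match — must start with `bab`
4 → no match
5 → match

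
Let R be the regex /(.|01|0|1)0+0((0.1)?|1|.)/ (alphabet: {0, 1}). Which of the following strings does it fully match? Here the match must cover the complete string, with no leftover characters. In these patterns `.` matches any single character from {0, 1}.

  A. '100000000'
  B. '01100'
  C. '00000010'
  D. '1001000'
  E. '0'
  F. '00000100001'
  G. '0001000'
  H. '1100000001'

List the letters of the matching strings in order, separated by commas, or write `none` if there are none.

A

A. '100000000' → match
B. '01100' → no match
C. '00000010' → no match
D. '1001000' → no match
E. '0' → no match
F. '00000100001' → no match
G. '0001000' → no match
H. '1100000001' → no match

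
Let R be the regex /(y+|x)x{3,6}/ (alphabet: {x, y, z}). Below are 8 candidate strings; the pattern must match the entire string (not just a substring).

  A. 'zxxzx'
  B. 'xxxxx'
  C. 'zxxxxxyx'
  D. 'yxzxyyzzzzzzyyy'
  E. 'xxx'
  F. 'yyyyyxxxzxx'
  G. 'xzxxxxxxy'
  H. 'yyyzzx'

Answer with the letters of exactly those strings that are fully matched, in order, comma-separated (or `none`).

A. 'zxxzx' → no match
B. 'xxxxx' → match
C. 'zxxxxxyx' → no match
D → no match — must end with 'x'
E. 'xxx' → no match
F. 'yyyyyxxxzxx' → no match
G. 'xzxxxxxxy' → no match — must end with 'x'
H. 'yyyzzx' → no match

B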